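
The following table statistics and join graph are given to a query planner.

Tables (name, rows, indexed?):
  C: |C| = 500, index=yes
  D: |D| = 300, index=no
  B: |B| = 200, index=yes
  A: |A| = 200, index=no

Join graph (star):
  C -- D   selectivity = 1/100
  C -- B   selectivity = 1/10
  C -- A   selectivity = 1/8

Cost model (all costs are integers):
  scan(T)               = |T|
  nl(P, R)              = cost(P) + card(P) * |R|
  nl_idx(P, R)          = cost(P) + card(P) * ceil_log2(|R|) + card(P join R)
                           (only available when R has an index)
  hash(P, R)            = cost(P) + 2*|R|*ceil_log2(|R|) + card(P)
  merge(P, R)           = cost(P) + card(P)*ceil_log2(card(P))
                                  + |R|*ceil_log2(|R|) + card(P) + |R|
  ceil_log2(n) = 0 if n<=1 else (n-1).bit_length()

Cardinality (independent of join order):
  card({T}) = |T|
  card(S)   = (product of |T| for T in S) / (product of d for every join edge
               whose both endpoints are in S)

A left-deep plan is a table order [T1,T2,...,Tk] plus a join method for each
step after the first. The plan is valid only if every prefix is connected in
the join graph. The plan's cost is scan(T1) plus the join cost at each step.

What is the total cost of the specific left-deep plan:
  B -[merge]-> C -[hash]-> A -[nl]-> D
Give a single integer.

step 1: scan B: cost=200, card=200
step 2: join C via merge
    card(P join C) = 200*500/(10) = 10000
    cost = 200 + 200*8 + 500*9 + 200 + 500 = 7000
step 3: join A via hash
    card(P join A) = 10000*200/(8) = 250000
    cost = 7000 + 2*200*8 + 10000 = 20200
step 4: join D via nl
    card(P join D) = 250000*300/(100) = 750000
    cost = 20200 + 250000*300 = 75020200

75020200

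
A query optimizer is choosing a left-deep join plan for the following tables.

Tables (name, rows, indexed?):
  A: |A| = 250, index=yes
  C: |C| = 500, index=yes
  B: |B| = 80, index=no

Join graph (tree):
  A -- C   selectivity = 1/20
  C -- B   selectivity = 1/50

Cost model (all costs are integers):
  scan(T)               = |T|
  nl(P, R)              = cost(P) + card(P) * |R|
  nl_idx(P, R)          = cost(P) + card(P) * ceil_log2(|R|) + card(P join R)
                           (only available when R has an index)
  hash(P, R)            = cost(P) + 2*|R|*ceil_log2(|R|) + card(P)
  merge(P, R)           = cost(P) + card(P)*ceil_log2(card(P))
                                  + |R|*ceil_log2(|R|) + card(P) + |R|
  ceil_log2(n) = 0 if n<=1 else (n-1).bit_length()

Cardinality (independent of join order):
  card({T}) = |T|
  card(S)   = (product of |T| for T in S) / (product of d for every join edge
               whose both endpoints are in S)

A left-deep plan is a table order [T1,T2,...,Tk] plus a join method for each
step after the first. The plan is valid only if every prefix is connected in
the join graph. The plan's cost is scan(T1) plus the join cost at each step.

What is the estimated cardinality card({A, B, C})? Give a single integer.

10000

Tables in S: A(250), B(80), C(500)
Edges inside S: A-C(d=20), C-B(d=50)
numerator = 250 * 80 * 500 = 10000000
denominator = 20 * 50 = 1000
card(S) = 10000000 / 1000 = 10000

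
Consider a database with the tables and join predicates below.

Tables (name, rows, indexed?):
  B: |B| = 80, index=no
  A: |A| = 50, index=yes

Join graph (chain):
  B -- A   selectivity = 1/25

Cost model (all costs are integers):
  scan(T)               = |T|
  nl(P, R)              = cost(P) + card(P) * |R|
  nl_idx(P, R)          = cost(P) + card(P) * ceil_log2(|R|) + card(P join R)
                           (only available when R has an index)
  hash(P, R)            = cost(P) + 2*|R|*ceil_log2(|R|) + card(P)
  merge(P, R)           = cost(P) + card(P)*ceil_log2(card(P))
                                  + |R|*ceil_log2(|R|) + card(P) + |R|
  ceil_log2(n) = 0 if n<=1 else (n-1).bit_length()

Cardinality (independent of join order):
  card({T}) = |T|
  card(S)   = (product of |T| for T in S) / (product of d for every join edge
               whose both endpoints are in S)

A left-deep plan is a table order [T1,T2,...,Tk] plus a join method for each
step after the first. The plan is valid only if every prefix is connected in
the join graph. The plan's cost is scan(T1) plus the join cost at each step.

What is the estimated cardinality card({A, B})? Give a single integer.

160

Tables in S: A(50), B(80)
Edges inside S: B-A(d=25)
numerator = 50 * 80 = 4000
denominator = 25 = 25
card(S) = 4000 / 25 = 160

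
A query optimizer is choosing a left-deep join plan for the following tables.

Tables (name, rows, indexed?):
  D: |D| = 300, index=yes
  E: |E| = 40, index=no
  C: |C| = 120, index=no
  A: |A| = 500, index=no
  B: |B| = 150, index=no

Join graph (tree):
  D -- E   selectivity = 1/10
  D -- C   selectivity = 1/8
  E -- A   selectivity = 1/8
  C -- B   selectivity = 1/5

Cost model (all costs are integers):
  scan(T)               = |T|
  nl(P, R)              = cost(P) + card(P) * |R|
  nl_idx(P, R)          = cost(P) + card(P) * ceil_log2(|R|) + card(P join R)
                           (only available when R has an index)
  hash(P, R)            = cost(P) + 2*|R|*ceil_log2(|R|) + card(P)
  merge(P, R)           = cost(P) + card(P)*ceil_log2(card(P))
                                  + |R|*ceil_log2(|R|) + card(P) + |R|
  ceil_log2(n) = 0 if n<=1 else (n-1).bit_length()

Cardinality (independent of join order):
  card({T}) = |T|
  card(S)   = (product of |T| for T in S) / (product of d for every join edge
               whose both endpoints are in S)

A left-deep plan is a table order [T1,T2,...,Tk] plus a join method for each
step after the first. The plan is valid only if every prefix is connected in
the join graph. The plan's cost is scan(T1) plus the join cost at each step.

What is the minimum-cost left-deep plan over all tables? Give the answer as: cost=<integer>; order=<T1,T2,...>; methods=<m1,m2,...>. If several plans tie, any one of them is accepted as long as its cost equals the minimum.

cost=573360; order=D,E,C,B,A; methods=hash,hash,hash,hash

Selinger DP (subsets sized 1..n):
  {D}: scan cost=300, card=300
  {E}: scan cost=40, card=40
  {C}: scan cost=120, card=120
  {A}: scan cost=500, card=500
  {B}: scan cost=150, card=150
  {DE}: card=1200; try (E,hash)→1080, (D,nl_idx)→1600, (D,merge)→3320, (E,merge)→3580, (D,hash)→5480, (D,nl)→12040 …(+1); best=1080 via (E,hash)
  {CD}: card=4500; try (C,hash)→2280, (D,merge)→4080, (C,merge)→4260, (D,hash)→5640, (D,nl_idx)→5700, (D,nl)→36120 …(+1); best=2280 via (C,hash)
  {AE}: card=2500; try (E,hash)→1480, (A,merge)→5320, (E,merge)→5780, (A,hash)→9080, (A,nl)→20040, (E,nl)→20500; best=1480 via (E,hash)
  {BC}: card=3600; try (C,hash)→1980, (B,merge)→2430, (C,merge)→2460, (B,hash)→2640, (B,nl)→18120, (C,nl)→18150; best=1980 via (C,hash)
  {CDE}: card=18000; try (C,hash)→3960, (E,hash)→7260, (C,merge)→16440, (E,merge)→65560, (C,nl)→145080, (E,nl)→182280; best=3960 via (C,hash)
  {ADE}: card=75000; try (D,hash)→9380, (A,hash)→11280, (A,merge)→20480, (D,merge)→36980, (D,nl_idx)→98980, (A,nl)→601080 …(+1); best=9380 via (D,hash)
  {BCD}: card=135000; try (B,hash)→9180, (D,hash)→10980, (D,merge)→51780, (B,merge)→66630, (D,nl_idx)→169380, (B,nl)→677280 …(+1); best=9180 via (B,hash)
  {ACDE}: card=1125000; try (A,hash)→30960, (C,hash)→86060, (A,merge)→296960, (C,merge)→1360340, (A,nl)→9003960, (C,nl)→9009380; best=30960 via (A,hash)
  {BCDE}: card=540000; try (B,hash)→24360, (E,hash)→144660, (B,merge)→293310, (E,merge)→2574460, (B,nl)→2703960, (E,nl)→5409180; best=24360 via (B,hash)
  {ABCDE}: card=33750000; try (A,hash)→573360, (B,hash)→1158360, (A,merge)→11369360, (B,merge)→24782310, (B,nl)→168780960, (A,nl)→270024360; best=573360 via (A,hash)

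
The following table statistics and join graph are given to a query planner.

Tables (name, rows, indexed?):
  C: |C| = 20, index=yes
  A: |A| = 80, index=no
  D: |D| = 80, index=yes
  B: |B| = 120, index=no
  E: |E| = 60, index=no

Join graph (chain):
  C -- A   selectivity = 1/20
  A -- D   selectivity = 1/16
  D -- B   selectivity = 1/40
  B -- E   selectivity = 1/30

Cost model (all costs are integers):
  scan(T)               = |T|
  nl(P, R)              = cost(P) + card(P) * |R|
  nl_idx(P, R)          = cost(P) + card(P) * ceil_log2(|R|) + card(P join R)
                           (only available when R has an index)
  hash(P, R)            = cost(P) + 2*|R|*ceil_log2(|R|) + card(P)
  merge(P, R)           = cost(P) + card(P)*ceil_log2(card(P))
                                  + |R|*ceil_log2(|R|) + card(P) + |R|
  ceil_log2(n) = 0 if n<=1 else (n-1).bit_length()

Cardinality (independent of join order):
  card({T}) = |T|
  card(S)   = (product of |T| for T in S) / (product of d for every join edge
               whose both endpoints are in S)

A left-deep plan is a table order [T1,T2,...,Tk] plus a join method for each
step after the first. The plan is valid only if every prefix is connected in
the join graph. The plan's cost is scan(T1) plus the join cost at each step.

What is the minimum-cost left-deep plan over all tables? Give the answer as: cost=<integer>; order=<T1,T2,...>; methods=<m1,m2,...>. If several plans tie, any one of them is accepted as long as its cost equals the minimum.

cost=5320; order=A,C,D,B,E; methods=hash,nl_idx,hash,hash

Selinger DP (subsets sized 1..n):
  {C}: scan cost=20, card=20
  {A}: scan cost=80, card=80
  {D}: scan cost=80, card=80
  {B}: scan cost=120, card=120
  {E}: scan cost=60, card=60
  {AC}: card=80; try (C,hash)→360, (C,nl_idx)→560, (A,merge)→780, (C,merge)→840, (A,hash)→1160, (A,nl)→1620 …(+1); best=360 via (C,hash)
  {AD}: card=400; try (D,nl_idx)→1040, (D,hash)→1280, (A,hash)→1280, (D,merge)→1360, (A,merge)→1360, (D,nl)→6480 …(+1); best=1040 via (D,nl_idx)
  {BD}: card=240; try (D,nl_idx)→1200, (D,hash)→1360, (B,merge)→1680, (D,merge)→1720, (B,hash)→1840, (B,nl)→9680 …(+1); best=1200 via (D,nl_idx)
  {BE}: card=240; try (E,hash)→960, (B,merge)→1440, (E,merge)→1500, (B,hash)→1800, (B,nl)→7260, (E,nl)→7320; best=960 via (E,hash)
  {ACD}: card=400; try (D,nl_idx)→1320, (D,hash)→1560, (D,merge)→1640, (C,hash)→1640, (C,nl_idx)→3440, (C,merge)→5160 …(+2); best=1320 via (D,nl_idx)
  {ABD}: card=1200; try (A,hash)→2560, (B,hash)→3120, (A,merge)→4000, (B,merge)→6000, (A,nl)→20400, (B,nl)→49040; best=2560 via (A,hash)
  {BDE}: card=480; try (E,hash)→2160, (D,hash)→2320, (D,nl_idx)→3120, (D,merge)→3760, (E,merge)→3780, (E,nl)→15600 …(+1); best=2160 via (E,hash)
  {ABCD}: card=1200; try (B,hash)→3400, (C,hash)→3960, (B,merge)→6280, (C,nl_idx)→9760, (C,merge)→17080, (C,nl)→26560 …(+1); best=3400 via (B,hash)
  {ABDE}: card=2400; try (A,hash)→3760, (E,hash)→4480, (A,merge)→7600, (E,merge)→17380, (A,nl)→40560, (E,nl)→74560; best=3760 via (A,hash)
  {ABCDE}: card=2400; try (E,hash)→5320, (C,hash)→6360, (C,nl_idx)→18160, (E,merge)→18220, (C,merge)→35080, (C,nl)→51760 …(+1); best=5320 via (E,hash)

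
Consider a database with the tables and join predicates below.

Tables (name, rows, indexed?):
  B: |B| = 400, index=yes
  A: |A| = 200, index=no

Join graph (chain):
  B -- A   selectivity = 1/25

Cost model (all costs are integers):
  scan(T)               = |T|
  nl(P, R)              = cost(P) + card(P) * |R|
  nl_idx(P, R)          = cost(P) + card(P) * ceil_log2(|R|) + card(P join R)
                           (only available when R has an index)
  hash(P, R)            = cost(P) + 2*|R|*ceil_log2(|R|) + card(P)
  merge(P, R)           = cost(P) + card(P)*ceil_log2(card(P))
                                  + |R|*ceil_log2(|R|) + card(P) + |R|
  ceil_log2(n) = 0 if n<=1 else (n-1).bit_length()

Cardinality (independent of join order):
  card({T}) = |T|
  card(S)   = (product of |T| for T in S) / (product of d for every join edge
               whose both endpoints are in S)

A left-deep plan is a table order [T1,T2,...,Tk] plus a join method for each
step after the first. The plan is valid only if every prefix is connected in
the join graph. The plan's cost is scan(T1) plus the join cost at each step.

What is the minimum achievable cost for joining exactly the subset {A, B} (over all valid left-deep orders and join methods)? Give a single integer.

Selinger DP over subsets of {A,B}:
  {B}: scan cost=400, card=400
  {A}: scan cost=200, card=200
  {AB}: card=3200; try (A,hash)→4000, (B,nl_idx)→5200, (B,merge)→6000, (A,merge)→6200, (B,hash)→7600, (B,nl)→80200 …(+1); best=4000 via (A,hash)

4000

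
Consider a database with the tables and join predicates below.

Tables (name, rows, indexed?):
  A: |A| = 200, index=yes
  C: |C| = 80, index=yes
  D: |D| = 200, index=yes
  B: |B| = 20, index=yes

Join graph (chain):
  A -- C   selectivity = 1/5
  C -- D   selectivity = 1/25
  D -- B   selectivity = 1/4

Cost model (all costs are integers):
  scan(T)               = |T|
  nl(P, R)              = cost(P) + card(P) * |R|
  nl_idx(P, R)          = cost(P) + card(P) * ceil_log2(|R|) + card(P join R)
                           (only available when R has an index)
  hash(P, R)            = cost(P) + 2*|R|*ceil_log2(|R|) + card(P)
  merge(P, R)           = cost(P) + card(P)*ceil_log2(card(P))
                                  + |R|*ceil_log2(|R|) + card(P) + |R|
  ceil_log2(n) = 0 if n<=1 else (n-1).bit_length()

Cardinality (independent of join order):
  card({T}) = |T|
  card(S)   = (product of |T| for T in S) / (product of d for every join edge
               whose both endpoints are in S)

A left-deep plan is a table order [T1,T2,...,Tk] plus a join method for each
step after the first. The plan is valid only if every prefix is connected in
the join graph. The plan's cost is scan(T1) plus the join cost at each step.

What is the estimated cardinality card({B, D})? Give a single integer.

Tables in S: B(20), D(200)
Edges inside S: D-B(d=4)
numerator = 20 * 200 = 4000
denominator = 4 = 4
card(S) = 4000 / 4 = 1000

1000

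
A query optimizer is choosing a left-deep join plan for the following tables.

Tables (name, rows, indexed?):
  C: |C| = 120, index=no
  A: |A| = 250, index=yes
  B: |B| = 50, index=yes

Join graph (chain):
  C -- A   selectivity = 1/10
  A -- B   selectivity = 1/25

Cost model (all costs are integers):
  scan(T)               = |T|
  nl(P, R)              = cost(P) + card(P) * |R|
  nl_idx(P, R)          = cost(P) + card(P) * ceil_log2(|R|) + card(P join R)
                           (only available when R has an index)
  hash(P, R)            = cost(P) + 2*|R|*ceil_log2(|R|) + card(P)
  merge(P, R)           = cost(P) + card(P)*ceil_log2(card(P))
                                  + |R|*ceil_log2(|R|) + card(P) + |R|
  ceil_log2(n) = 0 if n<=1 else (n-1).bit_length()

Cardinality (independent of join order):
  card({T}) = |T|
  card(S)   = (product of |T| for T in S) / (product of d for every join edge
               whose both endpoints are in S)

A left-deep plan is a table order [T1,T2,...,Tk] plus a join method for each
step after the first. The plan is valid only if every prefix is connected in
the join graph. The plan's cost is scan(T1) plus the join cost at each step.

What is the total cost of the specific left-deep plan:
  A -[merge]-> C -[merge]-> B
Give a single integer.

42810

step 1: scan A: cost=250, card=250
step 2: join C via merge
    card(P join C) = 250*120/(10) = 3000
    cost = 250 + 250*8 + 120*7 + 250 + 120 = 3460
step 3: join B via merge
    card(P join B) = 3000*50/(25) = 6000
    cost = 3460 + 3000*12 + 50*6 + 3000 + 50 = 42810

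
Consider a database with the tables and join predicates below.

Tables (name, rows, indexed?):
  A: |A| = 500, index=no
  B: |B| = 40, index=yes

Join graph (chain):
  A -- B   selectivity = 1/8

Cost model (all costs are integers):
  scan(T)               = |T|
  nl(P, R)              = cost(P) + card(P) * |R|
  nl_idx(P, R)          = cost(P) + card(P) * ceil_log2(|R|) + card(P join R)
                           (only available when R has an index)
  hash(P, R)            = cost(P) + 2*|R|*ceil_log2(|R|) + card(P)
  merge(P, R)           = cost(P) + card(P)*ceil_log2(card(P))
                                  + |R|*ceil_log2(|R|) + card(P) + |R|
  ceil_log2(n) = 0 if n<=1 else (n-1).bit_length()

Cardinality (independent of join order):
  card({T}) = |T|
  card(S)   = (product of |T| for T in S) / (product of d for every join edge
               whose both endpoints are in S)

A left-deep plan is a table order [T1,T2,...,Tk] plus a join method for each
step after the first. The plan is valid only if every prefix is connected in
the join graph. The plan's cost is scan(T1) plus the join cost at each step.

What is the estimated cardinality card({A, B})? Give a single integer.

2500

Tables in S: A(500), B(40)
Edges inside S: A-B(d=8)
numerator = 500 * 40 = 20000
denominator = 8 = 8
card(S) = 20000 / 8 = 2500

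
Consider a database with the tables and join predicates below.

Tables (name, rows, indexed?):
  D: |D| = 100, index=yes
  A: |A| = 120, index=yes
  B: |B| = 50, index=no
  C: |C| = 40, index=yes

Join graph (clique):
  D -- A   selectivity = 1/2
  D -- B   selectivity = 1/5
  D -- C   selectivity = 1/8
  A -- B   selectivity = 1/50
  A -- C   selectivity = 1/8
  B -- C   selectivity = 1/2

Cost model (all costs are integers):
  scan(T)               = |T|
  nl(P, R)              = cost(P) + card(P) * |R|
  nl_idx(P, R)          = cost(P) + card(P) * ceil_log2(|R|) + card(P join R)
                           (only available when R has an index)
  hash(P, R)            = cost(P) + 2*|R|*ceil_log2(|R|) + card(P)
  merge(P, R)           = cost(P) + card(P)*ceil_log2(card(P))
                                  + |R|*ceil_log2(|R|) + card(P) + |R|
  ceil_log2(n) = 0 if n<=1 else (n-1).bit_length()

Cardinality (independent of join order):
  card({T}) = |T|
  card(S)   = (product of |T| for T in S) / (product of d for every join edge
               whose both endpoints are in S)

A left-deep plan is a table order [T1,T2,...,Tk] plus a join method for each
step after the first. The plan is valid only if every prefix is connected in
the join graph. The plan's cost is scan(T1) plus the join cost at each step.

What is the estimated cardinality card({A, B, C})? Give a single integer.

Tables in S: A(120), B(50), C(40)
Edges inside S: A-B(d=50), A-C(d=8), B-C(d=2)
numerator = 120 * 50 * 40 = 240000
denominator = 50 * 8 * 2 = 800
card(S) = 240000 / 800 = 300

300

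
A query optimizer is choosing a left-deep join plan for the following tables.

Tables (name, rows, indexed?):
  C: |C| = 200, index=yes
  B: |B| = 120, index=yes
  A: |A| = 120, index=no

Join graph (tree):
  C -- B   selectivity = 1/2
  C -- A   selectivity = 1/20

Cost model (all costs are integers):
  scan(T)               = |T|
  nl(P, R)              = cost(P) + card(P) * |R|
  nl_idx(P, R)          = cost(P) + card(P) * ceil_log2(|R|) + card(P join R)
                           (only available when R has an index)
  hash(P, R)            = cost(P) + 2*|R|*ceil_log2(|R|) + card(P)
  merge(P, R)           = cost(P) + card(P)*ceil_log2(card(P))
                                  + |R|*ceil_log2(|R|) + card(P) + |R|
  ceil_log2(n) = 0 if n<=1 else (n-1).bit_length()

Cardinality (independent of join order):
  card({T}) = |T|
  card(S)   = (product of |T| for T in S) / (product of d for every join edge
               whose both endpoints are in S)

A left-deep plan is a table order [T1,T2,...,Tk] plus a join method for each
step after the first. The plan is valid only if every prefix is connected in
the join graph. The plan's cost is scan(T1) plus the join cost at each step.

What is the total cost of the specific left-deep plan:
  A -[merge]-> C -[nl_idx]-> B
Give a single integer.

step 1: scan A: cost=120, card=120
step 2: join C via merge
    card(P join C) = 120*200/(20) = 1200
    cost = 120 + 120*7 + 200*8 + 120 + 200 = 2880
step 3: join B via nl_idx
    card(P join B) = 1200*120/(2) = 72000
    cost = 2880 + 1200*7 + 72000 = 83280

83280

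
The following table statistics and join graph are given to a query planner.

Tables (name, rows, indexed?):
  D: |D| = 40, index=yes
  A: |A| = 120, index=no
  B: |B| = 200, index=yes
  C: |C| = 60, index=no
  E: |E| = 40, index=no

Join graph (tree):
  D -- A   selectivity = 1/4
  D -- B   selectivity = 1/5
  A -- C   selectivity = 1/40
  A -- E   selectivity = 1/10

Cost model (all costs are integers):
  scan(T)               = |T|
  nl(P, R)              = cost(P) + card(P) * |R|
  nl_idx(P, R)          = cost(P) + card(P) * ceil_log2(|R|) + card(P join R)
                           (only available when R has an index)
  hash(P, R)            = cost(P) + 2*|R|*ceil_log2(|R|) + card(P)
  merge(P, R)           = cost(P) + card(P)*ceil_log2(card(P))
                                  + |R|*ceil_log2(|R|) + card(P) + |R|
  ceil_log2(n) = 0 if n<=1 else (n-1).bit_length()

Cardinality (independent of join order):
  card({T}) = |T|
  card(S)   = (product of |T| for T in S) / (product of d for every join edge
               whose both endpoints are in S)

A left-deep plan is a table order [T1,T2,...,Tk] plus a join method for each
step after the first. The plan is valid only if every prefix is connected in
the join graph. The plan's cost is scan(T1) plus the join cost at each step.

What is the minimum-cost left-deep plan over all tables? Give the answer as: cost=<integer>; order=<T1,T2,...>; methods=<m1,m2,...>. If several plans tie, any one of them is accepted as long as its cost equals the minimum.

Selinger DP (subsets sized 1..n):
  {D}: scan cost=40, card=40
  {A}: scan cost=120, card=120
  {B}: scan cost=200, card=200
  {C}: scan cost=60, card=60
  {E}: scan cost=40, card=40
  {AD}: card=1200; try (D,hash)→720, (A,merge)→1280, (D,merge)→1360, (A,hash)→1760, (D,nl_idx)→2040, (A,nl)→4840 …(+1); best=720 via (D,hash)
  {BD}: card=1600; try (D,hash)→880, (B,nl_idx)→1960, (B,merge)→2120, (D,merge)→2280, (D,nl_idx)→3000, (B,hash)→3280 …(+2); best=880 via (D,hash)
  {AC}: card=180; try (C,hash)→960, (A,merge)→1440, (C,merge)→1500, (A,hash)→1800, (A,nl)→7260, (C,nl)→7320; best=960 via (C,hash)
  {AE}: card=480; try (E,hash)→720, (A,merge)→1280, (E,merge)→1360, (A,hash)→1760, (A,nl)→4840, (E,nl)→4920; best=720 via (E,hash)
  {ABD}: card=48000; try (A,hash)→4160, (B,hash)→5120, (B,merge)→16920, (A,merge)→21040, (B,nl_idx)→58320, (A,nl)→192880 …(+1); best=4160 via (A,hash)
  {ACD}: card=1800; try (D,hash)→1620, (C,hash)→2640, (D,merge)→2860, (D,nl_idx)→3840, (D,nl)→8160, (C,merge)→15540 …(+1); best=1620 via (D,hash)
  {ADE}: card=4800; try (D,hash)→1680, (E,hash)→2400, (D,merge)→5800, (D,nl_idx)→8400, (E,merge)→15400, (D,nl)→19920 …(+1); best=1680 via (D,hash)
  {ACE}: card=720; try (E,hash)→1620, (C,hash)→1920, (E,merge)→2860, (C,merge)→5940, (E,nl)→8160, (C,nl)→29520; best=1620 via (E,hash)
  {ABCD}: card=72000; try (B,hash)→6620, (B,merge)→25020, (C,hash)→52880, (B,nl_idx)→88020, (B,nl)→361620, (C,merge)→820580 …(+1); best=6620 via (B,hash)
  {ABDE}: card=192000; try (B,hash)→9680, (E,hash)→52640, (B,merge)→70680, (B,nl_idx)→232080, (E,merge)→820440, (B,nl)→961680 …(+1); best=9680 via (B,hash)
  {ACDE}: card=7200; try (D,hash)→2820, (E,hash)→3900, (C,hash)→7200, (D,merge)→9820, (D,nl_idx)→13140, (E,merge)→23500 …(+4); best=2820 via (D,hash)
  {ABCDE}: card=288000; try (B,hash)→13220, (E,hash)→79100, (B,merge)→105420, (C,hash)→202400, (B,nl_idx)→348420, (E,merge)→1302900 …(+4); best=13220 via (B,hash)

cost=13220; order=A,C,E,D,B; methods=hash,hash,hash,hash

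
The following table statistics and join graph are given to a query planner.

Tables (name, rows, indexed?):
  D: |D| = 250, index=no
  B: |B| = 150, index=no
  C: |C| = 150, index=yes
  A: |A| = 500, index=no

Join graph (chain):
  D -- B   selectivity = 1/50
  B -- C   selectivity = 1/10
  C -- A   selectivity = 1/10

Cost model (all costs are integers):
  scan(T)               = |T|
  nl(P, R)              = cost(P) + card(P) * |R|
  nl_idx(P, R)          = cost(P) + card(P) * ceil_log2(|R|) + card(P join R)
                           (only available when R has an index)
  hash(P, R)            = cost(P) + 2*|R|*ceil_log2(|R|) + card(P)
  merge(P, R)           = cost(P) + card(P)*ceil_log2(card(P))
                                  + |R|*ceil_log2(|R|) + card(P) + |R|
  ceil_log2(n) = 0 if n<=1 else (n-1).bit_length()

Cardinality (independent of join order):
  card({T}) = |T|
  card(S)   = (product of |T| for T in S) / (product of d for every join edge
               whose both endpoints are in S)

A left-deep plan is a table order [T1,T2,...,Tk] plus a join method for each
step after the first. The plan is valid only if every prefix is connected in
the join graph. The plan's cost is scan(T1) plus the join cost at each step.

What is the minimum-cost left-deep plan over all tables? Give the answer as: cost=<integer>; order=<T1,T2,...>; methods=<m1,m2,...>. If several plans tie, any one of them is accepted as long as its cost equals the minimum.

cost=26300; order=D,B,C,A; methods=hash,hash,hash

Selinger DP (subsets sized 1..n):
  {D}: scan cost=250, card=250
  {B}: scan cost=150, card=150
  {C}: scan cost=150, card=150
  {A}: scan cost=500, card=500
  {BD}: card=750; try (B,hash)→2900, (D,merge)→3750, (B,merge)→3850, (D,hash)→4300, (D,nl)→37650, (B,nl)→37750; best=2900 via (B,hash)
  {BC}: card=2250; try (C,hash)→2700, (B,hash)→2700, (C,merge)→2850, (B,merge)→2850, (C,nl_idx)→3600, (C,nl)→22650 …(+1); best=2700 via (C,hash)
  {AC}: card=7500; try (C,hash)→3400, (A,merge)→6500, (C,merge)→6850, (A,hash)→9300, (C,nl_idx)→12000, (A,nl)→75150 …(+1); best=3400 via (C,hash)
  {BCD}: card=11250; try (C,hash)→6050, (D,hash)→8950, (C,merge)→12500, (C,nl_idx)→20150, (D,merge)→34200, (C,nl)→115400 …(+1); best=6050 via (C,hash)
  {ABC}: card=112500; try (B,hash)→13300, (A,hash)→13950, (A,merge)→36950, (B,merge)→109750, (A,nl)→1127700, (B,nl)→1128400; best=13300 via (B,hash)
  {ABCD}: card=562500; try (A,hash)→26300, (D,hash)→129800, (A,merge)→179800, (D,merge)→2040550, (A,nl)→5631050, (D,nl)→28138300; best=26300 via (A,hash)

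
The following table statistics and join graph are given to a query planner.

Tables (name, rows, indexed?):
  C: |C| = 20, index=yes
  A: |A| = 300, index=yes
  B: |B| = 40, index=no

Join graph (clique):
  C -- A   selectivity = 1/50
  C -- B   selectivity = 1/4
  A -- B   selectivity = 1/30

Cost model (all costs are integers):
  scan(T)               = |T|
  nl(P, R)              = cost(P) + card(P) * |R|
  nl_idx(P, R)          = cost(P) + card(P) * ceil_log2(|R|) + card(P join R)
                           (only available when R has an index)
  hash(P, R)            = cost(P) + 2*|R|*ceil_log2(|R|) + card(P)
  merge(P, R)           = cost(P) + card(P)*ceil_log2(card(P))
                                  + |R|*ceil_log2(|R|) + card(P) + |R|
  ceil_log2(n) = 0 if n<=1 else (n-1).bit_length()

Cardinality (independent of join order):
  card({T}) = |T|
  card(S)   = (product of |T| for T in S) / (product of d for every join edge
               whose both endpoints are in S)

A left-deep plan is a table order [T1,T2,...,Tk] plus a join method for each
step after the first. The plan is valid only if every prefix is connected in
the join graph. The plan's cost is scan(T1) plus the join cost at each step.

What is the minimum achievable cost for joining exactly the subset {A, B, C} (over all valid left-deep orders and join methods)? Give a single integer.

Selinger DP over subsets of {A,B,C}:
  {C}: scan cost=20, card=20
  {A}: scan cost=300, card=300
  {B}: scan cost=40, card=40
  {AC}: card=120; try (A,nl_idx)→320, (C,hash)→800, (C,nl_idx)→1920, (A,merge)→3140, (C,merge)→3420, (A,hash)→5440 …(+2); best=320 via (A,nl_idx)
  {BC}: card=200; try (C,hash)→280, (B,merge)→420, (C,merge)→440, (C,nl_idx)→440, (B,hash)→520, (B,nl)→820 …(+1); best=280 via (C,hash)
  {AB}: card=400; try (A,nl_idx)→800, (B,hash)→1080, (A,merge)→3320, (B,merge)→3580, (A,hash)→5480, (A,nl)→12040 …(+1); best=800 via (A,nl_idx)
  {ABC}: card=40; try (B,hash)→920, (C,hash)→1400, (B,merge)→1560, (A,nl_idx)→2120, (C,nl_idx)→2840, (C,merge)→4920 …(+5); best=920 via (B,hash)

920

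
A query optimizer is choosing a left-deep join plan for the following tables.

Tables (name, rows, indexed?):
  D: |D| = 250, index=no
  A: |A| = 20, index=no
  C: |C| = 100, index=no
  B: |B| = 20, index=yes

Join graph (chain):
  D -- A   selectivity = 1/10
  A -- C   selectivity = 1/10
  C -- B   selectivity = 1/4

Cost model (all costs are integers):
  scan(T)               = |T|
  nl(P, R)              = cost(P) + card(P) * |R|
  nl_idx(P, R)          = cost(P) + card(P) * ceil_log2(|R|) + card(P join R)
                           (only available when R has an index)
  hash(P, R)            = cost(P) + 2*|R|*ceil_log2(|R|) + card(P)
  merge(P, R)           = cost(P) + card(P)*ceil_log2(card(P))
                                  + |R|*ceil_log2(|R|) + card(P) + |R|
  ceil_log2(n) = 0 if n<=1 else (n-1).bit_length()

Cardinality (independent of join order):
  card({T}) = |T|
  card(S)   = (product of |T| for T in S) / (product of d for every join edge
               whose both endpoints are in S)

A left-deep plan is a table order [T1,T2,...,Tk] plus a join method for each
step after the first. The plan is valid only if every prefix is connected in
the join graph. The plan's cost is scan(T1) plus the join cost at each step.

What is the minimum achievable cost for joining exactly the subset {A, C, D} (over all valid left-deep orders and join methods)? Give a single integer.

Selinger DP over subsets of {A,C,D}:
  {D}: scan cost=250, card=250
  {A}: scan cost=20, card=20
  {C}: scan cost=100, card=100
  {AD}: card=500; try (A,hash)→700, (D,merge)→2390, (A,merge)→2620, (D,hash)→4040, (D,nl)→5020, (A,nl)→5250; best=700 via (A,hash)
  {AC}: card=200; try (A,hash)→400, (C,merge)→940, (A,merge)→1020, (C,hash)→1440, (C,nl)→2020, (A,nl)→2100; best=400 via (A,hash)
  {ACD}: card=5000; try (C,hash)→2600, (D,merge)→4450, (D,hash)→4600, (C,merge)→6500, (D,nl)→50400, (C,nl)→50700; best=2600 via (C,hash)

2600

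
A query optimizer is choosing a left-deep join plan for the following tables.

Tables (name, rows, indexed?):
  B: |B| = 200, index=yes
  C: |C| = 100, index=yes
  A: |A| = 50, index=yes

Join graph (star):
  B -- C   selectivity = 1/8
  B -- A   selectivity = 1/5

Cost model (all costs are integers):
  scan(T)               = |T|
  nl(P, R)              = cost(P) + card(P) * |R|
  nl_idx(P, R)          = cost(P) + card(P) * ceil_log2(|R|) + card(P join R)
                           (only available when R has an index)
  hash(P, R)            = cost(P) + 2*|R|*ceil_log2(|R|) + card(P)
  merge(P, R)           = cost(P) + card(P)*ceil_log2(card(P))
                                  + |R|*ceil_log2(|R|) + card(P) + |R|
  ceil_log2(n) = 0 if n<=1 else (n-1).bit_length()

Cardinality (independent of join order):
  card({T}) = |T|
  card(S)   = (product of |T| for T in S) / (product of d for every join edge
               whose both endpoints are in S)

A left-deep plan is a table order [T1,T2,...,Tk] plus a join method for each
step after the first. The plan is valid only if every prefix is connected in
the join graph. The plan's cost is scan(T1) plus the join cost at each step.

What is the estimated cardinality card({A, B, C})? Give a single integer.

25000

Tables in S: A(50), B(200), C(100)
Edges inside S: B-C(d=8), B-A(d=5)
numerator = 50 * 200 * 100 = 1000000
denominator = 8 * 5 = 40
card(S) = 1000000 / 40 = 25000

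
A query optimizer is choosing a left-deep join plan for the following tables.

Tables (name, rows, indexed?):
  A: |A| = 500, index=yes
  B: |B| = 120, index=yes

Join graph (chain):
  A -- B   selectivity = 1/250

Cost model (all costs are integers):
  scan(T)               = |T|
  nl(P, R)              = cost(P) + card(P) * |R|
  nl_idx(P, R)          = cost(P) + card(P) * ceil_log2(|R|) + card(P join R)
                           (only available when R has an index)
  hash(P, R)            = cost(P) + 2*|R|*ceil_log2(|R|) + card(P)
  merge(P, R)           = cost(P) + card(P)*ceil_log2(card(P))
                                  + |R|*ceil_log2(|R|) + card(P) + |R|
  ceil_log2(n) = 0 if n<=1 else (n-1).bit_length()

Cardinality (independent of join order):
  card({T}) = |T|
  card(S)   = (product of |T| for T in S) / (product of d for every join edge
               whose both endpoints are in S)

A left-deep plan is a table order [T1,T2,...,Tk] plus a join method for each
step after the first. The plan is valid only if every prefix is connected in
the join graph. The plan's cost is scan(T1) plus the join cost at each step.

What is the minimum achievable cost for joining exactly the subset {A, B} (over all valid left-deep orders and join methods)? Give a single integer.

1440

Selinger DP over subsets of {A,B}:
  {A}: scan cost=500, card=500
  {B}: scan cost=120, card=120
  {AB}: card=240; try (A,nl_idx)→1440, (B,hash)→2680, (B,nl_idx)→4240, (A,merge)→6080, (B,merge)→6460, (A,hash)→9240 …(+2); best=1440 via (A,nl_idx)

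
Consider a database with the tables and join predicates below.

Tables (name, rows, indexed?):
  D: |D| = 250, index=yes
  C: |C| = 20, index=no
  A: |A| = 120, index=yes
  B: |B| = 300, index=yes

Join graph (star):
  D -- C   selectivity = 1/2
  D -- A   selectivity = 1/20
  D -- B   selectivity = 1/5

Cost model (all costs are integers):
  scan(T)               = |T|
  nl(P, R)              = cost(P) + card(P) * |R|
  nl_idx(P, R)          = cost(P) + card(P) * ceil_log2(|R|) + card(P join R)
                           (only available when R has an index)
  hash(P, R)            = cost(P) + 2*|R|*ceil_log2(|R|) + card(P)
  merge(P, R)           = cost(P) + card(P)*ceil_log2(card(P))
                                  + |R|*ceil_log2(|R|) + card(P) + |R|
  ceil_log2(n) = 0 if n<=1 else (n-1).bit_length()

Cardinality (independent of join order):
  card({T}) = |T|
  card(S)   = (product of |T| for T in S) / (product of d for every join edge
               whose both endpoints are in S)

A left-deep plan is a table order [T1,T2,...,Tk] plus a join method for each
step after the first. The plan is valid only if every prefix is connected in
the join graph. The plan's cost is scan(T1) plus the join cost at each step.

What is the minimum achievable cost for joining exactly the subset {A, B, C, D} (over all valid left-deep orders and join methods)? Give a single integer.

24280

Selinger DP over subsets of {A,B,C,D}:
  {D}: scan cost=250, card=250
  {C}: scan cost=20, card=20
  {A}: scan cost=120, card=120
  {B}: scan cost=300, card=300
  {CD}: card=2500; try (C,hash)→700, (D,merge)→2390, (C,merge)→2620, (D,nl_idx)→2680, (D,hash)→4040, (D,nl)→5020 …(+1); best=700 via (C,hash)
  {AD}: card=1500; try (A,hash)→2180, (D,nl_idx)→2580, (D,merge)→3330, (A,merge)→3460, (A,nl_idx)→3500, (D,hash)→4240 …(+2); best=2180 via (A,hash)
  {BD}: card=15000; try (D,hash)→4600, (B,merge)→5500, (D,merge)→5550, (B,hash)→5900, (B,nl_idx)→17500, (D,nl_idx)→17700 …(+2); best=4600 via (D,hash)
  {ACD}: card=15000; try (C,hash)→3880, (A,hash)→4880, (C,merge)→20300, (C,nl)→32180, (A,nl_idx)→33200, (A,merge)→34160 …(+1); best=3880 via (C,hash)
  {BCD}: card=150000; try (B,hash)→8600, (C,hash)→19800, (B,merge)→36200, (B,nl_idx)→173200, (C,merge)→229720, (C,nl)→304600 …(+1); best=8600 via (B,hash)
  {ABD}: card=90000; try (B,hash)→9080, (A,hash)→21280, (B,merge)→23180, (B,nl_idx)→105680, (A,nl_idx)→199600, (A,merge)→230560 …(+2); best=9080 via (B,hash)
  {ABCD}: card=900000; try (B,hash)→24280, (C,hash)→99280, (A,hash)→160280, (B,merge)→231880, (B,nl_idx)→1038880, (C,merge)→1629200 …(+5); best=24280 via (B,hash)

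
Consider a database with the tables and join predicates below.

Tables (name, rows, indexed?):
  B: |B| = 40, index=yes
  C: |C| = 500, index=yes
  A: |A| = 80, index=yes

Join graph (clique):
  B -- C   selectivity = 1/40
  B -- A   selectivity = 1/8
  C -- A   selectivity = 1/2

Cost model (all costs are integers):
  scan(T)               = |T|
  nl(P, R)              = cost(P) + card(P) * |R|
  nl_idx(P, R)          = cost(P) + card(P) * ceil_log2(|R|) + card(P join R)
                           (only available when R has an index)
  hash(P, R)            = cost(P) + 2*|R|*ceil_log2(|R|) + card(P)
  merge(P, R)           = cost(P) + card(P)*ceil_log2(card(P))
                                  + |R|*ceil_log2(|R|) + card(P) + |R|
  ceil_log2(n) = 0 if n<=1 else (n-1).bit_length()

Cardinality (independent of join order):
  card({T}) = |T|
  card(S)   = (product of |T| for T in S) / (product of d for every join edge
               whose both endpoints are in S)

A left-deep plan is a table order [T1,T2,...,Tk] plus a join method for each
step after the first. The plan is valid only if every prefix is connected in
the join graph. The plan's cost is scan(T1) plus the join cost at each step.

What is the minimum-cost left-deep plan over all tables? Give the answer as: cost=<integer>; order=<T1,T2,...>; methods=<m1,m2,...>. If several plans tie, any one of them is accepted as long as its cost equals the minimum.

cost=2520; order=B,C,A; methods=nl_idx,hash

Selinger DP (subsets sized 1..n):
  {B}: scan cost=40, card=40
  {C}: scan cost=500, card=500
  {A}: scan cost=80, card=80
  {BC}: card=500; try (C,nl_idx)→900, (B,hash)→1480, (B,nl_idx)→4000, (C,merge)→5320, (B,merge)→5780, (C,hash)→9080 …(+2); best=900 via (C,nl_idx)
  {AB}: card=400; try (B,hash)→640, (A,nl_idx)→720, (B,nl_idx)→960, (A,merge)→960, (B,merge)→1000, (A,hash)→1200 …(+2); best=640 via (B,hash)
  {AC}: card=20000; try (A,hash)→2120, (C,merge)→5720, (A,merge)→6140, (C,hash)→9160, (C,nl_idx)→20800, (A,nl_idx)→24000 …(+2); best=2120 via (A,hash)
  {ABC}: card=2500; try (A,hash)→2520, (A,merge)→6540, (C,nl_idx)→6740, (A,nl_idx)→6900, (C,merge)→9640, (C,hash)→10040 …(+6); best=2520 via (A,hash)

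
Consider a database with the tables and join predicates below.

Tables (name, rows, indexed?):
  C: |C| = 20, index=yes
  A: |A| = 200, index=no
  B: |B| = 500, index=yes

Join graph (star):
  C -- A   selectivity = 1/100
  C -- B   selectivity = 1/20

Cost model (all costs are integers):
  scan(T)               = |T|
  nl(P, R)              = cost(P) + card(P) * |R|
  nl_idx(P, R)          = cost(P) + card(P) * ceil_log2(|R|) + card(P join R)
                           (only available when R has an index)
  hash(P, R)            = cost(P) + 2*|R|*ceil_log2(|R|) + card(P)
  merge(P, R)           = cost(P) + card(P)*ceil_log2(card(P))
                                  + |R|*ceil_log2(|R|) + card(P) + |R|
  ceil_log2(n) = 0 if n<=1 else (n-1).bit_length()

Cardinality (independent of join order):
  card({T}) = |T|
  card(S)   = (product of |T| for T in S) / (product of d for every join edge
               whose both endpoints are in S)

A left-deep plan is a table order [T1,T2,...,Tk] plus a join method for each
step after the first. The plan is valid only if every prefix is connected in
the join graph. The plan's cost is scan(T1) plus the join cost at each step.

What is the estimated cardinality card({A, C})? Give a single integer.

Tables in S: A(200), C(20)
Edges inside S: C-A(d=100)
numerator = 200 * 20 = 4000
denominator = 100 = 100
card(S) = 4000 / 100 = 40

40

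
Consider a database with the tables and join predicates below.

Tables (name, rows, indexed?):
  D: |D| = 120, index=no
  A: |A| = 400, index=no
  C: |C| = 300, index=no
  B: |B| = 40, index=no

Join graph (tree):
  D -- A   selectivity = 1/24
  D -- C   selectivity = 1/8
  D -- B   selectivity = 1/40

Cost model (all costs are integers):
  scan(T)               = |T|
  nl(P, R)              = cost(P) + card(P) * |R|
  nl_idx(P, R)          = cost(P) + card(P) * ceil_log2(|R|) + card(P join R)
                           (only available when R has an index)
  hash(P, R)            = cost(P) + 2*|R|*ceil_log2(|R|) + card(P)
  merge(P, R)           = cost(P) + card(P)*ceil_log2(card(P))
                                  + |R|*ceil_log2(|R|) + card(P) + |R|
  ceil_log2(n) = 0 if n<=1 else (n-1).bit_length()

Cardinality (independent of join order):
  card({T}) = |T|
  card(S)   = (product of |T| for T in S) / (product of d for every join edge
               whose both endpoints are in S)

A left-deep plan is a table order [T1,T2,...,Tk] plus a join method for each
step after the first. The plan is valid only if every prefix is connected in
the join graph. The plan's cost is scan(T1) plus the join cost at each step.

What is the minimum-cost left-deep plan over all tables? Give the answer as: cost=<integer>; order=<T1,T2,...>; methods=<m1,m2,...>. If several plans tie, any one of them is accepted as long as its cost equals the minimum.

Selinger DP (subsets sized 1..n):
  {D}: scan cost=120, card=120
  {A}: scan cost=400, card=400
  {C}: scan cost=300, card=300
  {B}: scan cost=40, card=40
  {AD}: card=2000; try (D,hash)→2480, (A,merge)→5080, (D,merge)→5360, (A,hash)→7440, (A,nl)→48120, (D,nl)→48400; best=2480 via (D,hash)
  {CD}: card=4500; try (D,hash)→2280, (C,merge)→4080, (D,merge)→4260, (C,hash)→5640, (C,nl)→36120, (D,nl)→36300; best=2280 via (D,hash)
  {BD}: card=120; try (B,hash)→720, (D,merge)→1280, (B,merge)→1360, (D,hash)→1760, (D,nl)→4840, (B,nl)→4920; best=720 via (B,hash)
  {ACD}: card=75000; try (C,hash)→9880, (A,hash)→13980, (C,merge)→29480, (A,merge)→69280, (C,nl)→602480, (A,nl)→1802280; best=9880 via (C,hash)
  {ABD}: card=2000; try (B,hash)→4960, (A,merge)→5680, (A,hash)→8040, (B,merge)→26760, (A,nl)→48720, (B,nl)→82480; best=4960 via (B,hash)
  {BCD}: card=4500; try (C,merge)→4680, (C,hash)→6240, (B,hash)→7260, (C,nl)→36720, (B,merge)→65560, (B,nl)→182280; best=4680 via (C,merge)
  {ABCD}: card=75000; try (C,hash)→12360, (A,hash)→16380, (C,merge)→31960, (A,merge)→71680, (B,hash)→85360, (C,nl)→604960 …(+3); best=12360 via (C,hash)

cost=12360; order=A,D,B,C; methods=hash,hash,hash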